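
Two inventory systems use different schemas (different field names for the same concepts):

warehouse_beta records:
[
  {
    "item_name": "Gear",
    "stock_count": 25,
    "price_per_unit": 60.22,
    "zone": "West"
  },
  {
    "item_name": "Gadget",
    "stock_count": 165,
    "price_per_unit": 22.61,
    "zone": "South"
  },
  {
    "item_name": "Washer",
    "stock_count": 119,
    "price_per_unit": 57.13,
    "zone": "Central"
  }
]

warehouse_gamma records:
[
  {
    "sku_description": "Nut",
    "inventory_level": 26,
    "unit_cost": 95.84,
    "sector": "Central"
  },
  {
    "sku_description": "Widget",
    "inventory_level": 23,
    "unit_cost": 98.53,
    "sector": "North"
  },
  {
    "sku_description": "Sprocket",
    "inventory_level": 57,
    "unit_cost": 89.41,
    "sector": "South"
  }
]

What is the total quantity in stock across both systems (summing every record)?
415

To reconcile these schemas, identify the field holding the quantity in stock in each system:
1. In warehouse_beta it is "stock_count"
2. In warehouse_gamma it is "inventory_level"

From warehouse_beta: 25 + 165 + 119 = 309
From warehouse_gamma: 26 + 23 + 57 = 106

Total: 309 + 106 = 415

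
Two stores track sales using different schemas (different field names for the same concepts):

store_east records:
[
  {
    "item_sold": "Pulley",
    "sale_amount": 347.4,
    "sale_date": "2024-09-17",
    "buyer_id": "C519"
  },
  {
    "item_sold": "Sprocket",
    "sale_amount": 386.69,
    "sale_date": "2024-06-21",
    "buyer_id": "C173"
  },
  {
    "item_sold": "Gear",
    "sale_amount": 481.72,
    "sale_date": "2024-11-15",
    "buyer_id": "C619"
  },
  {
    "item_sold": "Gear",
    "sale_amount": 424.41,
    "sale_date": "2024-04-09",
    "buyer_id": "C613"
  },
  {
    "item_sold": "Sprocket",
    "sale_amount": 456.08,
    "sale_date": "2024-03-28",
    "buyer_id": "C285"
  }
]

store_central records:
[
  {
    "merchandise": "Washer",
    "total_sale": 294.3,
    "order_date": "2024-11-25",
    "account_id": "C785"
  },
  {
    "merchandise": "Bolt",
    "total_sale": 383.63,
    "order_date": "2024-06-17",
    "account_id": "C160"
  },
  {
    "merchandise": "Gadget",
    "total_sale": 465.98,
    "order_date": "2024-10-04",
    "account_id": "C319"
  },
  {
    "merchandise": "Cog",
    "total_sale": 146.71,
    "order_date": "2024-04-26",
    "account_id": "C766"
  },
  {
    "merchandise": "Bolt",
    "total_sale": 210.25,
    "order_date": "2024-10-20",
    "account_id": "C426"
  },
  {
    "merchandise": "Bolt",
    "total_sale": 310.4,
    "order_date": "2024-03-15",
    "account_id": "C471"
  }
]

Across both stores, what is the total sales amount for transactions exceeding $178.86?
3760.86

Schema mapping: "sale_amount" (store_east) = "total_sale" (store_central) = sale amount

Sum of sales > $178.86 in store_east: 2096.3
Sum of sales > $178.86 in store_central: 1664.56

Total: 2096.3 + 1664.56 = 3760.86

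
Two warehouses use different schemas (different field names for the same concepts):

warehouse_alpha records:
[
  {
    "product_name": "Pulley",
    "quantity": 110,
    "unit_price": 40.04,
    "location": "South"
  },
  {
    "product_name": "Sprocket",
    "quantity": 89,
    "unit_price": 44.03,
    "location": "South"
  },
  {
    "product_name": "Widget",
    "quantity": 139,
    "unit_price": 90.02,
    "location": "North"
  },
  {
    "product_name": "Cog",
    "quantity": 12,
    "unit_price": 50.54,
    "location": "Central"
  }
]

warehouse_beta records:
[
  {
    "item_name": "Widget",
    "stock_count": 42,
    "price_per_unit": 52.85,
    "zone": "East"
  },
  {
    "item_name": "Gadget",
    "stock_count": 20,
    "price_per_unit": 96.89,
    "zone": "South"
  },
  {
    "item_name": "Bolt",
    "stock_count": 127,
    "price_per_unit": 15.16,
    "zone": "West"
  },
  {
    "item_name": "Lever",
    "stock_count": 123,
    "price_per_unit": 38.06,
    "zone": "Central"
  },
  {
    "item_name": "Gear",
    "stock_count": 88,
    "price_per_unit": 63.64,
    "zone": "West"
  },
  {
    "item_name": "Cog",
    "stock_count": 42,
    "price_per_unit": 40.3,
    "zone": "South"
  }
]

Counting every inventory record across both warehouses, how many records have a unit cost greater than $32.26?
9

Schema mapping: "unit_price" (warehouse_alpha) = "price_per_unit" (warehouse_beta) = unit cost

Records > $32.26 in warehouse_alpha: 4
Records > $32.26 in warehouse_beta: 5

Total count: 4 + 5 = 9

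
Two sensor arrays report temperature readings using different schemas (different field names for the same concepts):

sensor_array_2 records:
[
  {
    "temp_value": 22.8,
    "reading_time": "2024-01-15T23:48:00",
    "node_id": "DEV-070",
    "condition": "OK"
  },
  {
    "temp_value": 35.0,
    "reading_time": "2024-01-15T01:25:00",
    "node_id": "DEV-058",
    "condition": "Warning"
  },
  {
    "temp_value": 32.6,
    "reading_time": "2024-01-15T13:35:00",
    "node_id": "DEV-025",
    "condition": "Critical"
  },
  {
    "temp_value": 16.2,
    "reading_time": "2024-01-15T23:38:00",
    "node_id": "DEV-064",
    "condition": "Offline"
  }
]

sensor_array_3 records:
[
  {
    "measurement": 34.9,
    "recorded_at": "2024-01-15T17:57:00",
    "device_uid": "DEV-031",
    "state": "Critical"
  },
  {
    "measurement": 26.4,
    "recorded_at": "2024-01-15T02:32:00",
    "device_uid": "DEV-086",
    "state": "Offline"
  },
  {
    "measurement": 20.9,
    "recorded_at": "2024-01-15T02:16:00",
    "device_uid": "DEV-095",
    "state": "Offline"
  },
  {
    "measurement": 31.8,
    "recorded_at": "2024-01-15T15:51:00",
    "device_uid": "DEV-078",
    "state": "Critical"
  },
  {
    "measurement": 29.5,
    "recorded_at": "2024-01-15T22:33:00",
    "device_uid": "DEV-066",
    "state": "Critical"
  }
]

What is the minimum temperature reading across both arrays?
16.2

Schema mapping: "temp_value" (sensor_array_2) = "measurement" (sensor_array_3) = temperature reading

Minimum in sensor_array_2: 16.2
Minimum in sensor_array_3: 20.9

Overall minimum: min(16.2, 20.9) = 16.2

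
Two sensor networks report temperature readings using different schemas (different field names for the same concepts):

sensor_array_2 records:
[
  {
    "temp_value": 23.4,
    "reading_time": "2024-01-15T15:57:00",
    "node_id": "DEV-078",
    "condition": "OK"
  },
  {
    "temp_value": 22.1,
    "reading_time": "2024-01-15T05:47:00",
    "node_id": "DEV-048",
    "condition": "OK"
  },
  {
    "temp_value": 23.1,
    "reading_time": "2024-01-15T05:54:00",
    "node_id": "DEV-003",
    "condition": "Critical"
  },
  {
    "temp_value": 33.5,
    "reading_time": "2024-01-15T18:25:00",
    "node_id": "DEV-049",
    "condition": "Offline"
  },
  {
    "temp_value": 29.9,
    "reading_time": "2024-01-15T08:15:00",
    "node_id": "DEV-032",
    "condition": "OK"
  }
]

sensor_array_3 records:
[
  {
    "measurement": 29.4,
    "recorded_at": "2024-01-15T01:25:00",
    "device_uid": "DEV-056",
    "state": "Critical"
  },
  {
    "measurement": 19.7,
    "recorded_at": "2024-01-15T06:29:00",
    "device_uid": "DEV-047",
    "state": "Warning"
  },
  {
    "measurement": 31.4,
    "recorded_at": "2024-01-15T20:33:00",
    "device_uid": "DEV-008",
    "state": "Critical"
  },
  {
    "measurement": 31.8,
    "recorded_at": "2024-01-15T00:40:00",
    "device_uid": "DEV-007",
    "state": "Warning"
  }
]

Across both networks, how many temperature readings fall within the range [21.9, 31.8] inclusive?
7

Schema mapping: "temp_value" (sensor_array_2) = "measurement" (sensor_array_3) = temperature

Readings in [21.9, 31.8] from sensor_array_2: 4
Readings in [21.9, 31.8] from sensor_array_3: 3

Total count: 4 + 3 = 7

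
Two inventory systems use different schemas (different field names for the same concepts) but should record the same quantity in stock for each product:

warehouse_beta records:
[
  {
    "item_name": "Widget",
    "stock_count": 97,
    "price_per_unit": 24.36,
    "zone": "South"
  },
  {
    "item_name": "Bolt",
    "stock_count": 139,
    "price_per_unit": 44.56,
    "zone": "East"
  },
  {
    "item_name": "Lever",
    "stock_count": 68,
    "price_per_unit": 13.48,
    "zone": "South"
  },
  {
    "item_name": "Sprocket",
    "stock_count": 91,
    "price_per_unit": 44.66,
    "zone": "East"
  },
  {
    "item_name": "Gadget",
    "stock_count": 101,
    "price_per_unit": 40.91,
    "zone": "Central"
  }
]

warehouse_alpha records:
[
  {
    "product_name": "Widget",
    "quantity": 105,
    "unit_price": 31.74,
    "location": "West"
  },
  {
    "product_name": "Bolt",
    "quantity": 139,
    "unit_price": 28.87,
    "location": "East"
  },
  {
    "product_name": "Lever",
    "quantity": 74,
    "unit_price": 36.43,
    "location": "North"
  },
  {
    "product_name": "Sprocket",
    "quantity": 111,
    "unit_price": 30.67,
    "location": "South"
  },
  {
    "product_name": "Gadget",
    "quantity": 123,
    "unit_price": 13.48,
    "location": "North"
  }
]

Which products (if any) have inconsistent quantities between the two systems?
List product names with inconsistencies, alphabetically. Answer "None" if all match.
Gadget, Lever, Sprocket, Widget

Schema mappings:
- "item_name" (warehouse_beta) = "product_name" (warehouse_alpha) = product name
- "stock_count" (warehouse_beta) = "quantity" (warehouse_alpha) = quantity

Comparison:
  Widget: 97 vs 105 - MISMATCH
  Bolt: 139 vs 139 - MATCH
  Lever: 68 vs 74 - MISMATCH
  Sprocket: 91 vs 111 - MISMATCH
  Gadget: 101 vs 123 - MISMATCH

Products with inconsistencies: Gadget, Lever, Sprocket, Widget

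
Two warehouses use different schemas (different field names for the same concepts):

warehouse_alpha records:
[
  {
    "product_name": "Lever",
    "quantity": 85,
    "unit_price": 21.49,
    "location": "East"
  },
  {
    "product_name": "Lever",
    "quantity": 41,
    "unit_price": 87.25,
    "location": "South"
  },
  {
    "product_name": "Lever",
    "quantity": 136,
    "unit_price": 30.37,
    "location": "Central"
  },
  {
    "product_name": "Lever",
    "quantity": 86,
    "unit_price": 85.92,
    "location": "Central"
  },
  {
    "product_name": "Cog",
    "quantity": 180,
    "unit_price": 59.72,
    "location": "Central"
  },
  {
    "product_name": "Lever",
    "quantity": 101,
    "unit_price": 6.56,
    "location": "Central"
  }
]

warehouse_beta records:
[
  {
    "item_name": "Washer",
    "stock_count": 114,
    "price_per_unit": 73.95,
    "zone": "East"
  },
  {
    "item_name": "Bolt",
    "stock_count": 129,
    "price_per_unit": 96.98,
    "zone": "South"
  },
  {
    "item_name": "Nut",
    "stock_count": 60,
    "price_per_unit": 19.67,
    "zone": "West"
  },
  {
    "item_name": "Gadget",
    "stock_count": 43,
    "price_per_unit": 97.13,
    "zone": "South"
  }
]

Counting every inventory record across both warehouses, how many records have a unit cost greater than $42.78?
6

Schema mapping: "unit_price" (warehouse_alpha) = "price_per_unit" (warehouse_beta) = unit cost

Records > $42.78 in warehouse_alpha: 3
Records > $42.78 in warehouse_beta: 3

Total count: 3 + 3 = 6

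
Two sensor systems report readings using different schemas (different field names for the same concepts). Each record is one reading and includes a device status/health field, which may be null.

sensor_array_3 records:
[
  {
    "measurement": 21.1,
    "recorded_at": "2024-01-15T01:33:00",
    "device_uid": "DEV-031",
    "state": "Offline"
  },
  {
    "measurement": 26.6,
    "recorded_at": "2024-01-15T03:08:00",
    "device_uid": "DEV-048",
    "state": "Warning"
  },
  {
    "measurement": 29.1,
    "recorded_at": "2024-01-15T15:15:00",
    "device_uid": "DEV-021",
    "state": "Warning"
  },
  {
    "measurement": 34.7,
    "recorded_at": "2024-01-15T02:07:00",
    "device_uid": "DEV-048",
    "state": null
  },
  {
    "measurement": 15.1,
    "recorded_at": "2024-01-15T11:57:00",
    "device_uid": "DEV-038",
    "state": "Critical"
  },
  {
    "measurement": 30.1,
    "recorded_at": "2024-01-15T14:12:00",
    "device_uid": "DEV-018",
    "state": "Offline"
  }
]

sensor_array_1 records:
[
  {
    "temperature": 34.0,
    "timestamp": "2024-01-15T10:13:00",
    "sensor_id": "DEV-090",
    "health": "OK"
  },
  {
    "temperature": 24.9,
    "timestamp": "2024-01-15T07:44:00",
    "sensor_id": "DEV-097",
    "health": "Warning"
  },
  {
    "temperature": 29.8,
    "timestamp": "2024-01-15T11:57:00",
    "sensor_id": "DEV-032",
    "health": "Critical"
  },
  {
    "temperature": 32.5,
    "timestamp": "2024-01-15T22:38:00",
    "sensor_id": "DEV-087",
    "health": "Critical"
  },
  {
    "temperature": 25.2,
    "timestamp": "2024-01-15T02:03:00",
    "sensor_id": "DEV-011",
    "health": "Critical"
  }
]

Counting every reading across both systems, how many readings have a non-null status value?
10

Schema mapping: "state" (sensor_array_3) = "health" (sensor_array_1) = status

Non-null in sensor_array_3: 5
Non-null in sensor_array_1: 5

Total non-null: 5 + 5 = 10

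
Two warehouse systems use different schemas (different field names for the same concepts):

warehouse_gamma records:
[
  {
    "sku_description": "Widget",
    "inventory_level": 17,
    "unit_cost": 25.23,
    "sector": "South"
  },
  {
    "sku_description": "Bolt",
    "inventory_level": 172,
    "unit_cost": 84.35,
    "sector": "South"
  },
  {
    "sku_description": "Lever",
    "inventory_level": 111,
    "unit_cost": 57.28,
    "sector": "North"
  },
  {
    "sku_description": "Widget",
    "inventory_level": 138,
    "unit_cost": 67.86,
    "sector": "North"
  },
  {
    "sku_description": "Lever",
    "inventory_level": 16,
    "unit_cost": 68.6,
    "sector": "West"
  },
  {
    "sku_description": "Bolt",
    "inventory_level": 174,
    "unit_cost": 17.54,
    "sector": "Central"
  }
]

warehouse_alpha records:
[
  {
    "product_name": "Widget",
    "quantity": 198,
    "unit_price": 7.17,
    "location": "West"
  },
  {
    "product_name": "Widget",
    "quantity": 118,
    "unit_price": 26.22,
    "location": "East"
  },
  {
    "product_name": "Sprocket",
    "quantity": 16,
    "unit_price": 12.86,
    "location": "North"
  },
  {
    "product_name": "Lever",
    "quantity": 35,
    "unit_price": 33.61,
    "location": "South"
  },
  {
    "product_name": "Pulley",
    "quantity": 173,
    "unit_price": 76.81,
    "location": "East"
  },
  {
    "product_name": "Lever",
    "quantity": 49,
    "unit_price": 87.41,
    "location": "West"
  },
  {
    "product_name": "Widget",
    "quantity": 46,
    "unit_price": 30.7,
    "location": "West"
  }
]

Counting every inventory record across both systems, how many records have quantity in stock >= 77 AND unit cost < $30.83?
3

Schema mappings:
- "inventory_level" (warehouse_gamma) = "quantity" (warehouse_alpha) = quantity
- "unit_cost" (warehouse_gamma) = "unit_price" (warehouse_alpha) = unit cost

Records meeting both conditions in warehouse_gamma: 1
Records meeting both conditions in warehouse_alpha: 2

Total: 1 + 2 = 3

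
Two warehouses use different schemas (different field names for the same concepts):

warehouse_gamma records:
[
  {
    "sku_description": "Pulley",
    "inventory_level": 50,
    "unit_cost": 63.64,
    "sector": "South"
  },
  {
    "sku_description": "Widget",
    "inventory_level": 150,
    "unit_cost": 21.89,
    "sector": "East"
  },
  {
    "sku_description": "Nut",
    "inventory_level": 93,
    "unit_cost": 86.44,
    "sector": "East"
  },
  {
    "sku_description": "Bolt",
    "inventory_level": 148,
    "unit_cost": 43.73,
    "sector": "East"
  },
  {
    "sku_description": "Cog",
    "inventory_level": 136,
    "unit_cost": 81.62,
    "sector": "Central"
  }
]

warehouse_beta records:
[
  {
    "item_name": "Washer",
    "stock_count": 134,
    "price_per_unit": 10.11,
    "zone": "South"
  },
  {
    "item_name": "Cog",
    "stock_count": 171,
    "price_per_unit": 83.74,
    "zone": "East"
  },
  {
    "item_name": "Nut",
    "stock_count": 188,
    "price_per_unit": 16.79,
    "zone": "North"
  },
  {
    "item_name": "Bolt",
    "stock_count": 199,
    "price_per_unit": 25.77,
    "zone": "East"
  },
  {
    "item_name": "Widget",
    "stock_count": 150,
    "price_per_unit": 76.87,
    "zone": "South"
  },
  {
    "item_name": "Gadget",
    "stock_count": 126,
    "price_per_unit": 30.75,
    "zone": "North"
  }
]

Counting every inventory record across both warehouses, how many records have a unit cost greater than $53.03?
5

Schema mapping: "unit_cost" (warehouse_gamma) = "price_per_unit" (warehouse_beta) = unit cost

Records > $53.03 in warehouse_gamma: 3
Records > $53.03 in warehouse_beta: 2

Total count: 3 + 2 = 5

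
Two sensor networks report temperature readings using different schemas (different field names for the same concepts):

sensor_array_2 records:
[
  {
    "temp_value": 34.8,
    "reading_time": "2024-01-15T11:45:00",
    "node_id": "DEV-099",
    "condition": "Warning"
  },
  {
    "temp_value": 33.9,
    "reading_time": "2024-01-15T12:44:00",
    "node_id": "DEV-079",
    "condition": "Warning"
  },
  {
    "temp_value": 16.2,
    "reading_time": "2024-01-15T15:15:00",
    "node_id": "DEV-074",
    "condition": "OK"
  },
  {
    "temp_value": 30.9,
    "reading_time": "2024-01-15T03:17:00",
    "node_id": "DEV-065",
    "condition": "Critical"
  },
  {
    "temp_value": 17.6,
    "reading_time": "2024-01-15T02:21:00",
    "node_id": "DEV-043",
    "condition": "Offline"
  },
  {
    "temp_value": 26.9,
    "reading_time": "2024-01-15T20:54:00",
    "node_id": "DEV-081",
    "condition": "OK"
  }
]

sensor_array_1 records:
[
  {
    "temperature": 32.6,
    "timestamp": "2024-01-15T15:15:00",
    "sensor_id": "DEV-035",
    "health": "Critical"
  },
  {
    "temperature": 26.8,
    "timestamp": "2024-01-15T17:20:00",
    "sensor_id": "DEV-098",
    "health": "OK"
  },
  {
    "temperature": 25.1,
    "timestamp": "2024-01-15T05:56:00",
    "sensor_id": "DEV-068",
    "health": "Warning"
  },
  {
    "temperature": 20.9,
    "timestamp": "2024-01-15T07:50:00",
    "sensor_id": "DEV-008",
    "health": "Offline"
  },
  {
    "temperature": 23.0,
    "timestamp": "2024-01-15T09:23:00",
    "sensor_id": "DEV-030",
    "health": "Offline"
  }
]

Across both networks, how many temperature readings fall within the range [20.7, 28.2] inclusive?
5

Schema mapping: "temp_value" (sensor_array_2) = "temperature" (sensor_array_1) = temperature

Readings in [20.7, 28.2] from sensor_array_2: 1
Readings in [20.7, 28.2] from sensor_array_1: 4

Total count: 1 + 4 = 5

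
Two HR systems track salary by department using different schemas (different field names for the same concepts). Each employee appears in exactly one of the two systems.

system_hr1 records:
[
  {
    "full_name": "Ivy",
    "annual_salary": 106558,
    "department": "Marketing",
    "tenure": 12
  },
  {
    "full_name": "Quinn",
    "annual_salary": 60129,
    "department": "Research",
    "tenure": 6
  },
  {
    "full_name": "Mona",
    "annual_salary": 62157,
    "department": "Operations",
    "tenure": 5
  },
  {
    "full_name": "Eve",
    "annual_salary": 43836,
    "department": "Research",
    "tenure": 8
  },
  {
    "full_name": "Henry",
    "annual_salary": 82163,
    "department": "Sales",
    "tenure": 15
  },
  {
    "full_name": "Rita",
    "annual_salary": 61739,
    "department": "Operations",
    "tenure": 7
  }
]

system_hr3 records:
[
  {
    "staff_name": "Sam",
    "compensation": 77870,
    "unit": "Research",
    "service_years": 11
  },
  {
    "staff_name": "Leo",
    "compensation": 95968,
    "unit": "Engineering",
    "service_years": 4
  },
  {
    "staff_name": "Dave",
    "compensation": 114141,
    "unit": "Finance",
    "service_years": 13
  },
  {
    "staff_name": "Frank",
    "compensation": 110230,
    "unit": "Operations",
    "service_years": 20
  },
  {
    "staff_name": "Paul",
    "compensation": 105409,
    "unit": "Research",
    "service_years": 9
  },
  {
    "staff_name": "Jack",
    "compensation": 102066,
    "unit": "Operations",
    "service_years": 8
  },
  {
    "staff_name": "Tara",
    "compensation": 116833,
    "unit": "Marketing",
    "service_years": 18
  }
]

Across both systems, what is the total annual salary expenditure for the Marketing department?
223391

Schema mappings:
- "department" (system_hr1) = "unit" (system_hr3) = department
- "annual_salary" (system_hr1) = "compensation" (system_hr3) = salary

Marketing salaries from system_hr1: 106558
Marketing salaries from system_hr3: 116833

Total: 106558 + 116833 = 223391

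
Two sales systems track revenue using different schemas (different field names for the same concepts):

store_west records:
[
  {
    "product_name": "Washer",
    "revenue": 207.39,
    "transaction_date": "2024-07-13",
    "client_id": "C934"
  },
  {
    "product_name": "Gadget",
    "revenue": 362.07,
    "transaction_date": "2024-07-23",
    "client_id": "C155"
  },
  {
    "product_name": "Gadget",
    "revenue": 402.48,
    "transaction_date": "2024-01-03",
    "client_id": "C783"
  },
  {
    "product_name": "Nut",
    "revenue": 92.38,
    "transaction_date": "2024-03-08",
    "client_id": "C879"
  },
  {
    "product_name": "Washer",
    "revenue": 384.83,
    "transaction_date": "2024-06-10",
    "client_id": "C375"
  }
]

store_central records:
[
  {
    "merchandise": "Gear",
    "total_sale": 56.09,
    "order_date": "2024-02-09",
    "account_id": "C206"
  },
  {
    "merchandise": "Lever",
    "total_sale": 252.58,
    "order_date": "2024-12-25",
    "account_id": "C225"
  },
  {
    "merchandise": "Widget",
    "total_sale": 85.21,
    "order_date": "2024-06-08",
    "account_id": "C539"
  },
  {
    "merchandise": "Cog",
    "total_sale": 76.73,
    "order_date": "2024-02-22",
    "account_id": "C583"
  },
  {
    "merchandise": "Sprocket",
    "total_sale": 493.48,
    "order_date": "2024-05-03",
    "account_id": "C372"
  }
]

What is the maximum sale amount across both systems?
493.48

Reconcile: "revenue" (store_west) = "total_sale" (store_central) = sale amount

Maximum in store_west: 402.48
Maximum in store_central: 493.48

Overall maximum: max(402.48, 493.48) = 493.48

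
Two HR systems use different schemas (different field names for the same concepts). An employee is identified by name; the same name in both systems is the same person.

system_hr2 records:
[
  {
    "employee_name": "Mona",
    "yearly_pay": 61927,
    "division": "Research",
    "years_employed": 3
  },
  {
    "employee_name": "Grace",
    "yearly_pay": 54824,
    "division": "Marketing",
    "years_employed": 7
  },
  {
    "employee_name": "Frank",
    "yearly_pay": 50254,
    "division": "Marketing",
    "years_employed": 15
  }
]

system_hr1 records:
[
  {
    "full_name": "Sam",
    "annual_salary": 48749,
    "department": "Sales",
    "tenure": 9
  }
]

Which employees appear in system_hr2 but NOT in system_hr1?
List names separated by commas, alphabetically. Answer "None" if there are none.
Frank, Grace, Mona

Schema mapping: "employee_name" (system_hr2) = "full_name" (system_hr1) = employee name

Names in system_hr2: ['Frank', 'Grace', 'Mona']
Names in system_hr1: ['Sam']

In system_hr2 but not system_hr1: ['Frank', 'Grace', 'Mona']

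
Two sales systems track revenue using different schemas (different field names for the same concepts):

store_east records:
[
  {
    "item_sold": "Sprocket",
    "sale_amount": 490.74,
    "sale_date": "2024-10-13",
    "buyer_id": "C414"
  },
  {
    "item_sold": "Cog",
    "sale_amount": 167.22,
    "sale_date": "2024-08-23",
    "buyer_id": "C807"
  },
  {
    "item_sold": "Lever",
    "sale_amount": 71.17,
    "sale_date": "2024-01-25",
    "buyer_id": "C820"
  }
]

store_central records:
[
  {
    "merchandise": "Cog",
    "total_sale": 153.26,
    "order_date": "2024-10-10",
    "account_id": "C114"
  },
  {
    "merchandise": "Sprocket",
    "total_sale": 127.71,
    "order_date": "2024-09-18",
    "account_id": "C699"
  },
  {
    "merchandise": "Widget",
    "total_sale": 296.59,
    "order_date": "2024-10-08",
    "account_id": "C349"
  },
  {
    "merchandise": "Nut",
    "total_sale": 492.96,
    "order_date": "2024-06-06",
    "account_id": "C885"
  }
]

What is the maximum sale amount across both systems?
492.96

Reconcile: "sale_amount" (store_east) = "total_sale" (store_central) = sale amount

Maximum in store_east: 490.74
Maximum in store_central: 492.96

Overall maximum: max(490.74, 492.96) = 492.96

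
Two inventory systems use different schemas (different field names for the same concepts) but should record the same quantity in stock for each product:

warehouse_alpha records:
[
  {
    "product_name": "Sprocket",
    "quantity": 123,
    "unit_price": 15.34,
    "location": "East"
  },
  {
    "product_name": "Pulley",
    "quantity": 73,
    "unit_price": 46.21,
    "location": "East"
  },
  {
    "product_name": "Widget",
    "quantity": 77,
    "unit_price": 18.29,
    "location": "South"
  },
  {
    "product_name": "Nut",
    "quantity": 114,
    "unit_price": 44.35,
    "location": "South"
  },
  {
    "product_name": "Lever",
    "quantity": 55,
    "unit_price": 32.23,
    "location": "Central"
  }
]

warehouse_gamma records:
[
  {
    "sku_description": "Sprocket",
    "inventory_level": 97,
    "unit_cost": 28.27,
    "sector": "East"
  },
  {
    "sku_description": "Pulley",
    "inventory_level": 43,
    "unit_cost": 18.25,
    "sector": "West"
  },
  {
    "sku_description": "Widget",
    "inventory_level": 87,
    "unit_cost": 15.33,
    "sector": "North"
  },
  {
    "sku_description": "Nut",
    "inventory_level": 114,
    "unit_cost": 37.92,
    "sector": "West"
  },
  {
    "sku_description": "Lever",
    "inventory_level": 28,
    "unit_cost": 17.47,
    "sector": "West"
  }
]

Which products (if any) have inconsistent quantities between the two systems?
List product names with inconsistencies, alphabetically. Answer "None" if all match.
Lever, Pulley, Sprocket, Widget

Schema mappings:
- "product_name" (warehouse_alpha) = "sku_description" (warehouse_gamma) = product name
- "quantity" (warehouse_alpha) = "inventory_level" (warehouse_gamma) = quantity

Comparison:
  Sprocket: 123 vs 97 - MISMATCH
  Pulley: 73 vs 43 - MISMATCH
  Widget: 77 vs 87 - MISMATCH
  Nut: 114 vs 114 - MATCH
  Lever: 55 vs 28 - MISMATCH

Products with inconsistencies: Lever, Pulley, Sprocket, Widget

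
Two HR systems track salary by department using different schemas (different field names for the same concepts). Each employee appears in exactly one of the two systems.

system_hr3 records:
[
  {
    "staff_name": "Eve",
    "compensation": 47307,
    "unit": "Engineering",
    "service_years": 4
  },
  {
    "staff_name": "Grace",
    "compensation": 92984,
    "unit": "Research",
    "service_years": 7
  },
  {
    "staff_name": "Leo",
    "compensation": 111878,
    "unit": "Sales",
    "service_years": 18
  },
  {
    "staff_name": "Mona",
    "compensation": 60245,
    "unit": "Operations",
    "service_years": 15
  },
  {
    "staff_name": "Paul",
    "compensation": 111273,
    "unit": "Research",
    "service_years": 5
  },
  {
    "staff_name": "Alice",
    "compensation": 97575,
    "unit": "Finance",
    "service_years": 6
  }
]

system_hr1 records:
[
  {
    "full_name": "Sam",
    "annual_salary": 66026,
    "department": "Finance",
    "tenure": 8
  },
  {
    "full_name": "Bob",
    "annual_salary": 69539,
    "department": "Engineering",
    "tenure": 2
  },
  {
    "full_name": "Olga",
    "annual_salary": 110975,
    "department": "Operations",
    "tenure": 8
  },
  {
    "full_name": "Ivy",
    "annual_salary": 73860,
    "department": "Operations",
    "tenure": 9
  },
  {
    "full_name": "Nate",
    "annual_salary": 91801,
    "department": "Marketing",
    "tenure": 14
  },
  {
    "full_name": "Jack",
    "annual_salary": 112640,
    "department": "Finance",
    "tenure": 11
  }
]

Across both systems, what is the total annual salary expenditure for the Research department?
204257

Schema mappings:
- "unit" (system_hr3) = "department" (system_hr1) = department
- "compensation" (system_hr3) = "annual_salary" (system_hr1) = salary

Research salaries from system_hr3: 204257
Research salaries from system_hr1: 0

Total: 204257 + 0 = 204257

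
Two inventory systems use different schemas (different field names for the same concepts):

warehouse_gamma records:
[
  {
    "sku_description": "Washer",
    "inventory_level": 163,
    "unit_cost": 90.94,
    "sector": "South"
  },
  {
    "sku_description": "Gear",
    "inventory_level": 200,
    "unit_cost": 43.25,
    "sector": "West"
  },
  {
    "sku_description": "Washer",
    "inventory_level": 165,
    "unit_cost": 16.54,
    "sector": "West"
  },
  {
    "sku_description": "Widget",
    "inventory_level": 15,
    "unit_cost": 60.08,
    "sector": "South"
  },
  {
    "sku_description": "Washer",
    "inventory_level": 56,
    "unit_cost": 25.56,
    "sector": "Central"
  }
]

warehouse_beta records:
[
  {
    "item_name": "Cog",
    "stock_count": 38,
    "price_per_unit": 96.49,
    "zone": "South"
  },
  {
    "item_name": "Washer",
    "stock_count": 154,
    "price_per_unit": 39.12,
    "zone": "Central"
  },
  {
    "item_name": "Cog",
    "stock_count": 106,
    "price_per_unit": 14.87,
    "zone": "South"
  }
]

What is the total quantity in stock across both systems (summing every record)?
897

To reconcile these schemas, identify the field holding the quantity in stock in each system:
1. In warehouse_gamma it is "inventory_level"
2. In warehouse_beta it is "stock_count"

From warehouse_gamma: 163 + 200 + 165 + 15 + 56 = 599
From warehouse_beta: 38 + 154 + 106 = 298

Total: 599 + 298 = 897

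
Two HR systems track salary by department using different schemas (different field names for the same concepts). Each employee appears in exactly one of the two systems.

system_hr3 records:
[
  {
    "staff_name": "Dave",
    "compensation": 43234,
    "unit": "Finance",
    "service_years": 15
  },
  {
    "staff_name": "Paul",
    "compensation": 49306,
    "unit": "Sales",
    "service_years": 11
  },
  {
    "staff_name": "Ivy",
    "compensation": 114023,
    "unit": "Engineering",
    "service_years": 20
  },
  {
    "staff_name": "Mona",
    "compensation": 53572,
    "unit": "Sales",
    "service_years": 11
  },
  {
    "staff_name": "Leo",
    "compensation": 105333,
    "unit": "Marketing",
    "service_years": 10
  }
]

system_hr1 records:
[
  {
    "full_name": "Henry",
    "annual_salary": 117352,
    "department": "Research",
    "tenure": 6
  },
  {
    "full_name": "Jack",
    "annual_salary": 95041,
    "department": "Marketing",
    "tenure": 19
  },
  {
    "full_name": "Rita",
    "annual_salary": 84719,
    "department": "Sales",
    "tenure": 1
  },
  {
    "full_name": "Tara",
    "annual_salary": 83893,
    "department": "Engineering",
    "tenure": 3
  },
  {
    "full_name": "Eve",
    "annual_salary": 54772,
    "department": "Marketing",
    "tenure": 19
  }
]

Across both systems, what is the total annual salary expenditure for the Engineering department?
197916

Schema mappings:
- "unit" (system_hr3) = "department" (system_hr1) = department
- "compensation" (system_hr3) = "annual_salary" (system_hr1) = salary

Engineering salaries from system_hr3: 114023
Engineering salaries from system_hr1: 83893

Total: 114023 + 83893 = 197916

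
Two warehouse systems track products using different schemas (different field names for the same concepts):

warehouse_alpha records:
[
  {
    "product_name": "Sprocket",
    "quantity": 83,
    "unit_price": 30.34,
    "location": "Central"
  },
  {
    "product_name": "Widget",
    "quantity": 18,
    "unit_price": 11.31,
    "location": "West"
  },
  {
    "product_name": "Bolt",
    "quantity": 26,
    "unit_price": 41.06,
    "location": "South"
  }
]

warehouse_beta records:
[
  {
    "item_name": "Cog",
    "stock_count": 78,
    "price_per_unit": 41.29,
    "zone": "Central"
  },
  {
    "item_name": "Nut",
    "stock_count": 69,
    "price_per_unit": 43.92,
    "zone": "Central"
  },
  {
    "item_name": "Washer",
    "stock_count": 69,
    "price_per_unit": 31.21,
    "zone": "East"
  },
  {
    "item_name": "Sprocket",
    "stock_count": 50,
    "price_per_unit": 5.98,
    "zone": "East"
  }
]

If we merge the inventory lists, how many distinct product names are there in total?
6

Schema mapping: "product_name" (warehouse_alpha) = "item_name" (warehouse_beta) = product name

Products in warehouse_alpha: ['Bolt', 'Sprocket', 'Widget']
Products in warehouse_beta: ['Cog', 'Nut', 'Sprocket', 'Washer']

Union (unique products): ['Bolt', 'Cog', 'Nut', 'Sprocket', 'Washer', 'Widget']
Count: 6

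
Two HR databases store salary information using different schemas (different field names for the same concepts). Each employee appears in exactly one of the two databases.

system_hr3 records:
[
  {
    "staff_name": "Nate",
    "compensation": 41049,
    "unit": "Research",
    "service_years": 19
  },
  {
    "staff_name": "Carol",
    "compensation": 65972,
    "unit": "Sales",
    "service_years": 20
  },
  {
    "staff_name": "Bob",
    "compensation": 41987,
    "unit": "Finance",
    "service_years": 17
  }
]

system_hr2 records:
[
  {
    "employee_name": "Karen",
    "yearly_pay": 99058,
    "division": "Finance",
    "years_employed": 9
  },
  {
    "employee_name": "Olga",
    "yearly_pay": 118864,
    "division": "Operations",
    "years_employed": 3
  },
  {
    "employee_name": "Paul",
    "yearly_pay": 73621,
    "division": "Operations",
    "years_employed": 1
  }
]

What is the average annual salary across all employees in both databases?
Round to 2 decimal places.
73425.17

Schema mapping: "compensation" (system_hr3) = "yearly_pay" (system_hr2) = annual salary

All salaries: [41049, 65972, 41987, 99058, 118864, 73621]
Sum: 440551
Count: 6
Average: 440551 / 6 = 73425.17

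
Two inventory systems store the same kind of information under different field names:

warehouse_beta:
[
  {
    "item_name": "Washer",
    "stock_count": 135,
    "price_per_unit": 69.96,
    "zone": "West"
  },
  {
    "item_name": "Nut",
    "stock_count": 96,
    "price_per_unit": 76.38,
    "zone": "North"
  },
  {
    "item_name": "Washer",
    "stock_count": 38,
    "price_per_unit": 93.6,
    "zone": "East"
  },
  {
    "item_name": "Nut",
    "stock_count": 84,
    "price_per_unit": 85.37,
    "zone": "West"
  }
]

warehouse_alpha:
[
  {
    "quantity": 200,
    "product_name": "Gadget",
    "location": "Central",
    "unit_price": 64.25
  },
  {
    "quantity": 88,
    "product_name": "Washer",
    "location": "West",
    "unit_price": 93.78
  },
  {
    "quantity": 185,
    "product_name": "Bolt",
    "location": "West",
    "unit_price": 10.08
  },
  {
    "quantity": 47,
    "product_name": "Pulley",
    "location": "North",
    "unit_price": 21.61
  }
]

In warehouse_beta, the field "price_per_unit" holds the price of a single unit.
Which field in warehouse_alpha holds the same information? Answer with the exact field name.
unit_price

In warehouse_beta, "price_per_unit" holds the price of a single unit.
The fields in warehouse_alpha are: "quantity", "product_name", "location", "unit_price".
"unit_price" is the match: the name refers to the same concept and its values are decimal currency amounts (e.g. 64.25, 93.78).
The other fields ("quantity", "product_name", "location") hold different kinds of data.

So "price_per_unit" in warehouse_beta corresponds to "unit_price" in warehouse_alpha.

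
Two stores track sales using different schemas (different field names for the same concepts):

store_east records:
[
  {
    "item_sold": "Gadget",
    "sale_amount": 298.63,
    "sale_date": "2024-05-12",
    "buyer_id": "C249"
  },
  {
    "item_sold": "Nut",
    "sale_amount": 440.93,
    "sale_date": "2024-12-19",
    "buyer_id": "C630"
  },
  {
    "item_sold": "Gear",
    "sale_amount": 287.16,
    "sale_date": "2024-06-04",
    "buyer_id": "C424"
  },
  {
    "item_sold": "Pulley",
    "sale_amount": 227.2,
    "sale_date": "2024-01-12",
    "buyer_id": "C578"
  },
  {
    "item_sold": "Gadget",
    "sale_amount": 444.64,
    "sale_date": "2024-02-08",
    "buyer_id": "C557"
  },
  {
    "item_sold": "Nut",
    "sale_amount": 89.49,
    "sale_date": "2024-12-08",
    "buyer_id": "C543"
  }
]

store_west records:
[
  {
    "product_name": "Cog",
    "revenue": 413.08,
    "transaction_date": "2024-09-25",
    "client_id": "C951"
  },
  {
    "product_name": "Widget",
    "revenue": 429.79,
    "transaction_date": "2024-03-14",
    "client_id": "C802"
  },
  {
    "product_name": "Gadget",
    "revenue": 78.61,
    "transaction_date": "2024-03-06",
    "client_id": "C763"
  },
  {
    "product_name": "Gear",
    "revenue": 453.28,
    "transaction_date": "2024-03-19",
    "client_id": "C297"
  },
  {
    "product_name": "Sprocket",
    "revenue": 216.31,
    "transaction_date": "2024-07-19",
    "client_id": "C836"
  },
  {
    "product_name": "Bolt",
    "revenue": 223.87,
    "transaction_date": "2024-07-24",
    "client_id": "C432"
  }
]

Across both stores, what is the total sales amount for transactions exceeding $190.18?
3434.89

Schema mapping: "sale_amount" (store_east) = "revenue" (store_west) = sale amount

Sum of sales > $190.18 in store_east: 1698.56
Sum of sales > $190.18 in store_west: 1736.33

Total: 1698.56 + 1736.33 = 3434.89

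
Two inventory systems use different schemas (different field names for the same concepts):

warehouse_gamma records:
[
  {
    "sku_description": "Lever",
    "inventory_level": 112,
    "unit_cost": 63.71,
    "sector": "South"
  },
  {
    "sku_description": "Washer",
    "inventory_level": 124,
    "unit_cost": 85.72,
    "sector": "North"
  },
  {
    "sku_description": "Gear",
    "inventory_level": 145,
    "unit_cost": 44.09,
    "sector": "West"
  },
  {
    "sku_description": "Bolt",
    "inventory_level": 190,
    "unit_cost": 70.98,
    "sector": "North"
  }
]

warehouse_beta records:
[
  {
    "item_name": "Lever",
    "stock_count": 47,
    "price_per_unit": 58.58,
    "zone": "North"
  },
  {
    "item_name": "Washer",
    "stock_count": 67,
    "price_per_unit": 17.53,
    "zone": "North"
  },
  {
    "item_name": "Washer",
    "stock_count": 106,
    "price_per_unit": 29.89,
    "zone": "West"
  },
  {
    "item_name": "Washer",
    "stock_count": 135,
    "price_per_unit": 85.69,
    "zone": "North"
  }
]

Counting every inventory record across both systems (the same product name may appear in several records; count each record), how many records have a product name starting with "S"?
0

Schema mapping: "sku_description" (warehouse_gamma) = "item_name" (warehouse_beta) = product name

Records with product name starting with "S" in warehouse_gamma: 0
Records with product name starting with "S" in warehouse_beta: 0

Total: 0 + 0 = 0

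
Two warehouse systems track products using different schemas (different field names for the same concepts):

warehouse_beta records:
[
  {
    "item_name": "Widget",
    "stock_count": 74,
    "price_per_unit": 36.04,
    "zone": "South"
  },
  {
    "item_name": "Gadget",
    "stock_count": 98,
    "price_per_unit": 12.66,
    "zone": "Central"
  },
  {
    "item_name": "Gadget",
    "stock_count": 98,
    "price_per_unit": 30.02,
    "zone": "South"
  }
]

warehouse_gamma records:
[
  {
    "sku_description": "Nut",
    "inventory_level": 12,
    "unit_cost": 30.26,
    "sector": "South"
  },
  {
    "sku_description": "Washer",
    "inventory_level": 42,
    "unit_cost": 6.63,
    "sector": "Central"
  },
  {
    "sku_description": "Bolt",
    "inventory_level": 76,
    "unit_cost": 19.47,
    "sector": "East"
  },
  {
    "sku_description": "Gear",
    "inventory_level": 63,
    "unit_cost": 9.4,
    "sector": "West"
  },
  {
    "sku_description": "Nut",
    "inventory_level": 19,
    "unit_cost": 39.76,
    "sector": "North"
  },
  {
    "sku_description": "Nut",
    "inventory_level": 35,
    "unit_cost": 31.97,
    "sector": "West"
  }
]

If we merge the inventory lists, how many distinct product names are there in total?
6

Schema mapping: "item_name" (warehouse_beta) = "sku_description" (warehouse_gamma) = product name

Products in warehouse_beta: ['Gadget', 'Widget']
Products in warehouse_gamma: ['Bolt', 'Gear', 'Nut', 'Washer']

Union (unique products): ['Bolt', 'Gadget', 'Gear', 'Nut', 'Washer', 'Widget']
Count: 6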